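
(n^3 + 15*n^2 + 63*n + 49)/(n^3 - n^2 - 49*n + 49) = (n^2 + 8*n + 7)/(n^2 - 8*n + 7)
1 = 1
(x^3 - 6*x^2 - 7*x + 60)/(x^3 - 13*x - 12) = (x - 5)/(x + 1)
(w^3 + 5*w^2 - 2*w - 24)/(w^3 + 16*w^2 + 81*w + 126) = (w^2 + 2*w - 8)/(w^2 + 13*w + 42)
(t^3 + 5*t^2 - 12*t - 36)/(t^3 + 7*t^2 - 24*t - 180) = (t^2 - t - 6)/(t^2 + t - 30)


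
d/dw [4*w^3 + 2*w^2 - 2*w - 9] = 12*w^2 + 4*w - 2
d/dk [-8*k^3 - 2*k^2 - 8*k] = -24*k^2 - 4*k - 8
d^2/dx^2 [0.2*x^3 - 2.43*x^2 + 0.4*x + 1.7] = 1.2*x - 4.86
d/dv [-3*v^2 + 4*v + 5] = 4 - 6*v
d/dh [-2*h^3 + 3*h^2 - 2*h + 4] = -6*h^2 + 6*h - 2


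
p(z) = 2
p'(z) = 0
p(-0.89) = 2.00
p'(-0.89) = 0.00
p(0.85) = 2.00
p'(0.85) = 0.00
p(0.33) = 2.00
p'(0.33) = 0.00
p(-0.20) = 2.00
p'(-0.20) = 0.00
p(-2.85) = 2.00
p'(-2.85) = 0.00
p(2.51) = 2.00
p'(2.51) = 0.00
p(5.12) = 2.00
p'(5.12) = 0.00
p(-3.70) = 2.00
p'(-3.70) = 0.00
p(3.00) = 2.00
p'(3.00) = 0.00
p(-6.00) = 2.00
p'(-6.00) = 0.00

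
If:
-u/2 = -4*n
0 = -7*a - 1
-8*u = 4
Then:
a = -1/7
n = -1/16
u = -1/2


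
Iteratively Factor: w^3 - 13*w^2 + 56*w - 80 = (w - 4)*(w^2 - 9*w + 20) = (w - 5)*(w - 4)*(w - 4)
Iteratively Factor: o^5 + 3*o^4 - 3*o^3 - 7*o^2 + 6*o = (o + 3)*(o^4 - 3*o^2 + 2*o) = o*(o + 3)*(o^3 - 3*o + 2) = o*(o + 2)*(o + 3)*(o^2 - 2*o + 1) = o*(o - 1)*(o + 2)*(o + 3)*(o - 1)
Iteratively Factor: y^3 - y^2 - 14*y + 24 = (y - 3)*(y^2 + 2*y - 8) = (y - 3)*(y + 4)*(y - 2)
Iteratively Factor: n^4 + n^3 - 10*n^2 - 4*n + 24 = (n + 2)*(n^3 - n^2 - 8*n + 12) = (n - 2)*(n + 2)*(n^2 + n - 6) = (n - 2)^2*(n + 2)*(n + 3)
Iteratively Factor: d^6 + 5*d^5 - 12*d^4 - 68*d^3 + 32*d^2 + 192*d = (d - 2)*(d^5 + 7*d^4 + 2*d^3 - 64*d^2 - 96*d) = d*(d - 2)*(d^4 + 7*d^3 + 2*d^2 - 64*d - 96) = d*(d - 2)*(d + 4)*(d^3 + 3*d^2 - 10*d - 24) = d*(d - 3)*(d - 2)*(d + 4)*(d^2 + 6*d + 8) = d*(d - 3)*(d - 2)*(d + 2)*(d + 4)*(d + 4)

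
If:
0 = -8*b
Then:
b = 0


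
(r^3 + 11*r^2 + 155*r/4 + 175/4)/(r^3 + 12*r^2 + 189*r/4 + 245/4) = (2*r + 5)/(2*r + 7)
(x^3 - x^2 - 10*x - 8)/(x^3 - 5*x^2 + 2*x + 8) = (x + 2)/(x - 2)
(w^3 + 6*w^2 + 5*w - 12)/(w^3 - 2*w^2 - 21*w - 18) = (w^2 + 3*w - 4)/(w^2 - 5*w - 6)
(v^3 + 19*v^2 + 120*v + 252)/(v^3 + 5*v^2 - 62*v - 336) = (v + 6)/(v - 8)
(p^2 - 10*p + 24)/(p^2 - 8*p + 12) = (p - 4)/(p - 2)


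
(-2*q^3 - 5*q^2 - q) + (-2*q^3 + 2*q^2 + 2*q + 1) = -4*q^3 - 3*q^2 + q + 1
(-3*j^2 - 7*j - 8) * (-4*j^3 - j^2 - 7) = 12*j^5 + 31*j^4 + 39*j^3 + 29*j^2 + 49*j + 56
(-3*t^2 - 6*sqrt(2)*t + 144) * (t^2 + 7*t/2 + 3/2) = -3*t^4 - 21*t^3/2 - 6*sqrt(2)*t^3 - 21*sqrt(2)*t^2 + 279*t^2/2 - 9*sqrt(2)*t + 504*t + 216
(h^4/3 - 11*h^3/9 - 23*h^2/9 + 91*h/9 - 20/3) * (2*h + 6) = 2*h^5/3 - 4*h^4/9 - 112*h^3/9 + 44*h^2/9 + 142*h/3 - 40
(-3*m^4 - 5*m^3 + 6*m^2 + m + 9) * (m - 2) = -3*m^5 + m^4 + 16*m^3 - 11*m^2 + 7*m - 18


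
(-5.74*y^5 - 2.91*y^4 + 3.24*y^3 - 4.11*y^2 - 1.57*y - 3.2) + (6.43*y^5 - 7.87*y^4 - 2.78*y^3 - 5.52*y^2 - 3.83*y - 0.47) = 0.69*y^5 - 10.78*y^4 + 0.46*y^3 - 9.63*y^2 - 5.4*y - 3.67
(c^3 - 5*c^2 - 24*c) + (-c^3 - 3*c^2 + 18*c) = -8*c^2 - 6*c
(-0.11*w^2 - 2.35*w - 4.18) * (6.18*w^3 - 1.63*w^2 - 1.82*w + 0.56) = -0.6798*w^5 - 14.3437*w^4 - 21.8017*w^3 + 11.0288*w^2 + 6.2916*w - 2.3408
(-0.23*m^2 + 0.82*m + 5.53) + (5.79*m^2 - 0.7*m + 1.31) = 5.56*m^2 + 0.12*m + 6.84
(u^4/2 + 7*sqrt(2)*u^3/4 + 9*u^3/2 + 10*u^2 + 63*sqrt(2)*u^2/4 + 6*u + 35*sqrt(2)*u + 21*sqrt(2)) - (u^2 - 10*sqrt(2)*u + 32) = u^4/2 + 7*sqrt(2)*u^3/4 + 9*u^3/2 + 9*u^2 + 63*sqrt(2)*u^2/4 + 6*u + 45*sqrt(2)*u - 32 + 21*sqrt(2)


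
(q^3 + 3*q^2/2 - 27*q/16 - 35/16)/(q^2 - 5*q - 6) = (q^2 + q/2 - 35/16)/(q - 6)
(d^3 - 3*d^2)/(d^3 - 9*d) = d/(d + 3)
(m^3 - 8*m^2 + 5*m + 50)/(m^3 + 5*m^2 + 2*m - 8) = (m^2 - 10*m + 25)/(m^2 + 3*m - 4)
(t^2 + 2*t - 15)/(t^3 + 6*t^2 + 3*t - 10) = (t - 3)/(t^2 + t - 2)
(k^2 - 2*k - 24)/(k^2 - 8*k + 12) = (k + 4)/(k - 2)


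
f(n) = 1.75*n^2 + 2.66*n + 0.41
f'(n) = 3.5*n + 2.66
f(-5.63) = 40.90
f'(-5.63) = -17.04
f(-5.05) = 31.61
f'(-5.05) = -15.02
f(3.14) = 26.02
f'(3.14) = 13.65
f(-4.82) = 28.25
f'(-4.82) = -14.21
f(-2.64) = 5.58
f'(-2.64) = -6.58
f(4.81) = 53.69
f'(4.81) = 19.50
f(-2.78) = 6.54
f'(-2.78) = -7.07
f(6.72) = 97.31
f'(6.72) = 26.18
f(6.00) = 79.37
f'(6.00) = 23.66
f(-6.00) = 47.45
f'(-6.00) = -18.34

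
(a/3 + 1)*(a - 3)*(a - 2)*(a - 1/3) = a^4/3 - 7*a^3/9 - 25*a^2/9 + 7*a - 2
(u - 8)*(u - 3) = u^2 - 11*u + 24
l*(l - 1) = l^2 - l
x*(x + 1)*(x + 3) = x^3 + 4*x^2 + 3*x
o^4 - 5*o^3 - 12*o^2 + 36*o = o*(o - 6)*(o - 2)*(o + 3)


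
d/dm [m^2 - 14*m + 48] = 2*m - 14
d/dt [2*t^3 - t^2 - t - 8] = 6*t^2 - 2*t - 1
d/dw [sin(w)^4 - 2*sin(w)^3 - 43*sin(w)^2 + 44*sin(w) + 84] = 2*(2*sin(w)^3 - 3*sin(w)^2 - 43*sin(w) + 22)*cos(w)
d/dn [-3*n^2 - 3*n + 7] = -6*n - 3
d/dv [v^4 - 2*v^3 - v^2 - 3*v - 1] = 4*v^3 - 6*v^2 - 2*v - 3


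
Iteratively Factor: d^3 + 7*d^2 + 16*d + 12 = (d + 3)*(d^2 + 4*d + 4) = (d + 2)*(d + 3)*(d + 2)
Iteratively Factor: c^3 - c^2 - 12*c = (c)*(c^2 - c - 12) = c*(c + 3)*(c - 4)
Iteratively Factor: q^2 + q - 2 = (q + 2)*(q - 1)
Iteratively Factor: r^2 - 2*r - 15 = (r + 3)*(r - 5)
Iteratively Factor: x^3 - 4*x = (x + 2)*(x^2 - 2*x) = (x - 2)*(x + 2)*(x)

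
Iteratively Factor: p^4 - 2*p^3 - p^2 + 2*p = (p)*(p^3 - 2*p^2 - p + 2) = p*(p - 2)*(p^2 - 1) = p*(p - 2)*(p + 1)*(p - 1)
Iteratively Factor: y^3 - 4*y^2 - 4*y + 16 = (y - 2)*(y^2 - 2*y - 8) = (y - 2)*(y + 2)*(y - 4)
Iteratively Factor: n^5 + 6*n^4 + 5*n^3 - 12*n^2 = (n)*(n^4 + 6*n^3 + 5*n^2 - 12*n) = n*(n + 4)*(n^3 + 2*n^2 - 3*n) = n*(n - 1)*(n + 4)*(n^2 + 3*n) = n*(n - 1)*(n + 3)*(n + 4)*(n)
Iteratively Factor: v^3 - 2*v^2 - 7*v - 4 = (v - 4)*(v^2 + 2*v + 1) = (v - 4)*(v + 1)*(v + 1)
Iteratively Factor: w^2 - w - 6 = (w - 3)*(w + 2)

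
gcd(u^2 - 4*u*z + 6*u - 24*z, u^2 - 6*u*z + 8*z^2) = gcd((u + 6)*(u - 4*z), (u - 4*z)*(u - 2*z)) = -u + 4*z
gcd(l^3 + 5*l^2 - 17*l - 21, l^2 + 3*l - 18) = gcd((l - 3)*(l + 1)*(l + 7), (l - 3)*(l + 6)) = l - 3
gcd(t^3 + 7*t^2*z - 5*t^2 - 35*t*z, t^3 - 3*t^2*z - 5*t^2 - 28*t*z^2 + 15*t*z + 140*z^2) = t - 5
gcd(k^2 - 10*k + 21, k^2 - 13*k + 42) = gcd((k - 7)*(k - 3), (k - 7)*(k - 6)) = k - 7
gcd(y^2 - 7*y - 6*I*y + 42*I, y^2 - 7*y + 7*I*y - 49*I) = y - 7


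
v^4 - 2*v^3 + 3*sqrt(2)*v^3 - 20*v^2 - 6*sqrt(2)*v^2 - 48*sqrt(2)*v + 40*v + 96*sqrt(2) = (v - 2)*(v - 3*sqrt(2))*(v + 2*sqrt(2))*(v + 4*sqrt(2))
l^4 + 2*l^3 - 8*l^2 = l^2*(l - 2)*(l + 4)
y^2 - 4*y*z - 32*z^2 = (y - 8*z)*(y + 4*z)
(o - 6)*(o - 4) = o^2 - 10*o + 24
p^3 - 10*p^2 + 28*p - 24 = (p - 6)*(p - 2)^2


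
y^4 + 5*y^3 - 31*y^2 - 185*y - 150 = (y - 6)*(y + 1)*(y + 5)^2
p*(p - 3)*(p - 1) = p^3 - 4*p^2 + 3*p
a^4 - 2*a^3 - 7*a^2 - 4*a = a*(a - 4)*(a + 1)^2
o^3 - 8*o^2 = o^2*(o - 8)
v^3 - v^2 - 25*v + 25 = (v - 5)*(v - 1)*(v + 5)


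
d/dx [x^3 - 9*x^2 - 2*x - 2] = 3*x^2 - 18*x - 2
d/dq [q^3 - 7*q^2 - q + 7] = 3*q^2 - 14*q - 1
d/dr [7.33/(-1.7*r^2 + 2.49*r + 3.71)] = (24.922*r - 18.2517)/(-1.7*r^2 + 2.49*r + 3.71)^2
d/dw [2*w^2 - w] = 4*w - 1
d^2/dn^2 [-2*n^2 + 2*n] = -4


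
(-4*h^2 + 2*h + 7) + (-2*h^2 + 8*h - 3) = -6*h^2 + 10*h + 4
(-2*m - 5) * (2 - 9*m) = 18*m^2 + 41*m - 10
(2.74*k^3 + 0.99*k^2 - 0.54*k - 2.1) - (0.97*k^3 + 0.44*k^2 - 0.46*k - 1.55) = 1.77*k^3 + 0.55*k^2 - 0.08*k - 0.55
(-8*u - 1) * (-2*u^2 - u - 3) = 16*u^3 + 10*u^2 + 25*u + 3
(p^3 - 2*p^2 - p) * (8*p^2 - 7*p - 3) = 8*p^5 - 23*p^4 + 3*p^3 + 13*p^2 + 3*p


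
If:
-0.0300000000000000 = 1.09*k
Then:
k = -0.03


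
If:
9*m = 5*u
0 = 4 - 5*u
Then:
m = 4/9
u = 4/5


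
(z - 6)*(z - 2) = z^2 - 8*z + 12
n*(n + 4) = n^2 + 4*n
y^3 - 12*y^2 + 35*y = y*(y - 7)*(y - 5)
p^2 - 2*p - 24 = (p - 6)*(p + 4)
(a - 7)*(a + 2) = a^2 - 5*a - 14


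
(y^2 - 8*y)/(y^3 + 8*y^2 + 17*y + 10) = y*(y - 8)/(y^3 + 8*y^2 + 17*y + 10)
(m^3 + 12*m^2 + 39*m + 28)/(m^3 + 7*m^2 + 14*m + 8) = (m + 7)/(m + 2)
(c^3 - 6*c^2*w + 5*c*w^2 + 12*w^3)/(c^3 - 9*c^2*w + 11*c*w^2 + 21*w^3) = (-c + 4*w)/(-c + 7*w)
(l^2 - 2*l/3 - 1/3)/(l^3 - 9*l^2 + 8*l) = (l + 1/3)/(l*(l - 8))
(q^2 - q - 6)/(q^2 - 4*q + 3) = (q + 2)/(q - 1)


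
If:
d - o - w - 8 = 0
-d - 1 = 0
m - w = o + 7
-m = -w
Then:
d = -1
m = -2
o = -7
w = -2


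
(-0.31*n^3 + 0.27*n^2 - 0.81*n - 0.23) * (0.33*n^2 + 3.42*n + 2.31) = -0.1023*n^5 - 0.9711*n^4 - 0.06*n^3 - 2.2224*n^2 - 2.6577*n - 0.5313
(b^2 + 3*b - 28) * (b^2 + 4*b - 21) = b^4 + 7*b^3 - 37*b^2 - 175*b + 588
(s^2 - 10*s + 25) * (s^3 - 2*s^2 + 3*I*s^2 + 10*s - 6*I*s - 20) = s^5 - 12*s^4 + 3*I*s^4 + 55*s^3 - 36*I*s^3 - 170*s^2 + 135*I*s^2 + 450*s - 150*I*s - 500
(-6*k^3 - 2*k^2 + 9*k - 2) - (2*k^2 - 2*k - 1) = -6*k^3 - 4*k^2 + 11*k - 1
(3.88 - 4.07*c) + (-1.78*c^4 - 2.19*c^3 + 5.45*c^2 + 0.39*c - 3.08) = -1.78*c^4 - 2.19*c^3 + 5.45*c^2 - 3.68*c + 0.8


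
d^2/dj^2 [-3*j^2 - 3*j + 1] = -6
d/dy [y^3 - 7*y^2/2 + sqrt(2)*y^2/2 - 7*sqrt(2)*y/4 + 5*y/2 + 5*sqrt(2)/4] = 3*y^2 - 7*y + sqrt(2)*y - 7*sqrt(2)/4 + 5/2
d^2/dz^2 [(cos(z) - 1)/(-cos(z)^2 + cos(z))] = (cos(z)^2 - 2)/cos(z)^3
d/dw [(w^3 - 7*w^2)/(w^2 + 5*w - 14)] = w*(w^3 + 10*w^2 - 77*w + 196)/(w^4 + 10*w^3 - 3*w^2 - 140*w + 196)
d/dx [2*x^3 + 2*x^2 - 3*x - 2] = 6*x^2 + 4*x - 3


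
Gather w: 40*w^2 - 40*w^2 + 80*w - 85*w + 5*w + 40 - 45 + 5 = 0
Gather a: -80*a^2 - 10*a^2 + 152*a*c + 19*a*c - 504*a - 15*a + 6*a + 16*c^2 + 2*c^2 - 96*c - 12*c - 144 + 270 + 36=-90*a^2 + a*(171*c - 513) + 18*c^2 - 108*c + 162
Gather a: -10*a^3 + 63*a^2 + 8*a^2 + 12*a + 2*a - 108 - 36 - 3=-10*a^3 + 71*a^2 + 14*a - 147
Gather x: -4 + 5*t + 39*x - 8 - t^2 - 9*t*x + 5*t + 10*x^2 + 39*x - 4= -t^2 + 10*t + 10*x^2 + x*(78 - 9*t) - 16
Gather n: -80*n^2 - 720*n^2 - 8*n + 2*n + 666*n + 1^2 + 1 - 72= -800*n^2 + 660*n - 70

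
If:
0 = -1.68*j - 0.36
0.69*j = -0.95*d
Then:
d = 0.16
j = -0.21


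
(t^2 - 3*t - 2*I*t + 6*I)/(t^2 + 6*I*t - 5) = (t^2 - 3*t - 2*I*t + 6*I)/(t^2 + 6*I*t - 5)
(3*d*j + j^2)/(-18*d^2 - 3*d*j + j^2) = -j/(6*d - j)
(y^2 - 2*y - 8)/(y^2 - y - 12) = (y + 2)/(y + 3)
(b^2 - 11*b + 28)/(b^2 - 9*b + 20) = (b - 7)/(b - 5)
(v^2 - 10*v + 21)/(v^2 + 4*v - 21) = (v - 7)/(v + 7)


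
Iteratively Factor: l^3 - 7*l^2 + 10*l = (l)*(l^2 - 7*l + 10) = l*(l - 5)*(l - 2)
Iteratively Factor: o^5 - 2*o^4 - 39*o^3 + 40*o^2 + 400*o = (o + 4)*(o^4 - 6*o^3 - 15*o^2 + 100*o) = o*(o + 4)*(o^3 - 6*o^2 - 15*o + 100) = o*(o - 5)*(o + 4)*(o^2 - o - 20) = o*(o - 5)^2*(o + 4)*(o + 4)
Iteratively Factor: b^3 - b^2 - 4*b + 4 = (b - 1)*(b^2 - 4) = (b - 1)*(b + 2)*(b - 2)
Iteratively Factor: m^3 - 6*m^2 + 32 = (m - 4)*(m^2 - 2*m - 8) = (m - 4)^2*(m + 2)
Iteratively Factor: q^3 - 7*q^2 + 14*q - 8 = (q - 4)*(q^2 - 3*q + 2) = (q - 4)*(q - 1)*(q - 2)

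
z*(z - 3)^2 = z^3 - 6*z^2 + 9*z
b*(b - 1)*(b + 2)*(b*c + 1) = b^4*c + b^3*c + b^3 - 2*b^2*c + b^2 - 2*b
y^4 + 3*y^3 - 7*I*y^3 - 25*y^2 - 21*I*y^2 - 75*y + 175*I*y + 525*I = (y - 5)*(y + 3)*(y + 5)*(y - 7*I)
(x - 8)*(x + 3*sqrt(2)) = x^2 - 8*x + 3*sqrt(2)*x - 24*sqrt(2)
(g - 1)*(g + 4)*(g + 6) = g^3 + 9*g^2 + 14*g - 24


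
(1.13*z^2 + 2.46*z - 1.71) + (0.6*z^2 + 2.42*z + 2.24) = 1.73*z^2 + 4.88*z + 0.53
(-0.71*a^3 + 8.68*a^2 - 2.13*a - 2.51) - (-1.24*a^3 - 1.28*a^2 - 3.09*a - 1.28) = 0.53*a^3 + 9.96*a^2 + 0.96*a - 1.23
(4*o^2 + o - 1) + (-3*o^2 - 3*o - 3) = o^2 - 2*o - 4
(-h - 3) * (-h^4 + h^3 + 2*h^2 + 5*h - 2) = h^5 + 2*h^4 - 5*h^3 - 11*h^2 - 13*h + 6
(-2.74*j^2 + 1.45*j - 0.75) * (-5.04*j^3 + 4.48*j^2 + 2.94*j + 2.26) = 13.8096*j^5 - 19.5832*j^4 + 2.2204*j^3 - 5.2894*j^2 + 1.072*j - 1.695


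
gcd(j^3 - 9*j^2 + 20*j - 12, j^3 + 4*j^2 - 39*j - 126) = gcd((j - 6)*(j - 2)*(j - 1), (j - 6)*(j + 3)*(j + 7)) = j - 6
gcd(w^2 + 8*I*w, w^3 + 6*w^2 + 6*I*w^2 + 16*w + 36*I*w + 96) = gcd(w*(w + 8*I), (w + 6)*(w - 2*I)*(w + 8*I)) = w + 8*I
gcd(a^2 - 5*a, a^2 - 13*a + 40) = a - 5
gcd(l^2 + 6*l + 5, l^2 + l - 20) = l + 5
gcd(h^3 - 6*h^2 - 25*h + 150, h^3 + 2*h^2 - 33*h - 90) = h^2 - h - 30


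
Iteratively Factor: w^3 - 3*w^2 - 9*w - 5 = (w - 5)*(w^2 + 2*w + 1) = (w - 5)*(w + 1)*(w + 1)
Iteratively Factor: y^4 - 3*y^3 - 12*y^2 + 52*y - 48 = (y - 2)*(y^3 - y^2 - 14*y + 24) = (y - 2)*(y + 4)*(y^2 - 5*y + 6) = (y - 2)^2*(y + 4)*(y - 3)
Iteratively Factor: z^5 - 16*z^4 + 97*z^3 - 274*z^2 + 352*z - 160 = (z - 4)*(z^4 - 12*z^3 + 49*z^2 - 78*z + 40) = (z - 4)*(z - 1)*(z^3 - 11*z^2 + 38*z - 40) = (z - 4)*(z - 2)*(z - 1)*(z^2 - 9*z + 20) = (z - 5)*(z - 4)*(z - 2)*(z - 1)*(z - 4)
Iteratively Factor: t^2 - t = (t)*(t - 1)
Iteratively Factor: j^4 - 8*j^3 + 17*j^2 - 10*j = (j - 2)*(j^3 - 6*j^2 + 5*j) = j*(j - 2)*(j^2 - 6*j + 5) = j*(j - 5)*(j - 2)*(j - 1)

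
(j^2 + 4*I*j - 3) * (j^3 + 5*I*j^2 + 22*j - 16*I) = j^5 + 9*I*j^4 - j^3 + 57*I*j^2 - 2*j + 48*I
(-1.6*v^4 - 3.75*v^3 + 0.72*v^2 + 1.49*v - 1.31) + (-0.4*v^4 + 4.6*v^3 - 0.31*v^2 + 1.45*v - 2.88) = -2.0*v^4 + 0.85*v^3 + 0.41*v^2 + 2.94*v - 4.19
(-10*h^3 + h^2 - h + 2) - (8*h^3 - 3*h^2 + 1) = -18*h^3 + 4*h^2 - h + 1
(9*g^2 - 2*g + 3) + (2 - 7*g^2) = 2*g^2 - 2*g + 5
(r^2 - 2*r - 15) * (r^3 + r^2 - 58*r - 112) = r^5 - r^4 - 75*r^3 - 11*r^2 + 1094*r + 1680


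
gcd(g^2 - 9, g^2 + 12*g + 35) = 1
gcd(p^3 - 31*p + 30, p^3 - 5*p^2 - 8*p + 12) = p - 1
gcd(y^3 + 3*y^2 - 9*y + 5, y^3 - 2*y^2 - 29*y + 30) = y^2 + 4*y - 5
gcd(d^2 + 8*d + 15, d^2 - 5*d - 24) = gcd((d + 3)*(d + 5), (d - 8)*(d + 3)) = d + 3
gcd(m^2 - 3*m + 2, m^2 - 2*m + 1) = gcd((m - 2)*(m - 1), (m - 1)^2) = m - 1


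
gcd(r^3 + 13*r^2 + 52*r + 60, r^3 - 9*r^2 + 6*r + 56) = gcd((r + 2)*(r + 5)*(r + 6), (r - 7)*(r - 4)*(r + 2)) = r + 2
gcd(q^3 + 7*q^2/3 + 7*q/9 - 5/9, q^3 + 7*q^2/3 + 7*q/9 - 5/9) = q^3 + 7*q^2/3 + 7*q/9 - 5/9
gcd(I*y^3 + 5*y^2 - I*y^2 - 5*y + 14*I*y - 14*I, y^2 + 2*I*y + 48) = 1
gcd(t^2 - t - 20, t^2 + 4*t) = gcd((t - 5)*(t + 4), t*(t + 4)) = t + 4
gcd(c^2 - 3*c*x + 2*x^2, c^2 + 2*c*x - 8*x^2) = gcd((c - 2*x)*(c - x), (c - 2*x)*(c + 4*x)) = -c + 2*x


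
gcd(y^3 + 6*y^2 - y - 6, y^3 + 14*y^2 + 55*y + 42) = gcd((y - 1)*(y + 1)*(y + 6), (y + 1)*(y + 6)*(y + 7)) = y^2 + 7*y + 6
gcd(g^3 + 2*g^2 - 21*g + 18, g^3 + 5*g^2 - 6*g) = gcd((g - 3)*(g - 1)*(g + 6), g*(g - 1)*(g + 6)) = g^2 + 5*g - 6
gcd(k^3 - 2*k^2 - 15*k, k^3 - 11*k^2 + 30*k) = k^2 - 5*k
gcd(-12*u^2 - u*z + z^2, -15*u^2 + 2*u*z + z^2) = 1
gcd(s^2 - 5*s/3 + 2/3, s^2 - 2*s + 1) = s - 1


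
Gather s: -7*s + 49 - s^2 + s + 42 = -s^2 - 6*s + 91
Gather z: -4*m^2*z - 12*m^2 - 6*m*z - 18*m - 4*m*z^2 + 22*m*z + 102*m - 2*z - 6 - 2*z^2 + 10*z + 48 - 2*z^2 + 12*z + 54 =-12*m^2 + 84*m + z^2*(-4*m - 4) + z*(-4*m^2 + 16*m + 20) + 96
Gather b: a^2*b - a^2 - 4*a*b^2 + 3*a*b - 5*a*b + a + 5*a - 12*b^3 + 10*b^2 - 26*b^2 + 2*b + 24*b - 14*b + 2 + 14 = -a^2 + 6*a - 12*b^3 + b^2*(-4*a - 16) + b*(a^2 - 2*a + 12) + 16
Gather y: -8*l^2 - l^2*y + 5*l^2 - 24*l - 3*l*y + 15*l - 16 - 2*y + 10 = -3*l^2 - 9*l + y*(-l^2 - 3*l - 2) - 6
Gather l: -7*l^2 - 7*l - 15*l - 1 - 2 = -7*l^2 - 22*l - 3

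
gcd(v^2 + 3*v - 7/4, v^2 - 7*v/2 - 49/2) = v + 7/2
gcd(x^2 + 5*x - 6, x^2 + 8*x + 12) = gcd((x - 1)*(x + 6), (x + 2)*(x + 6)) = x + 6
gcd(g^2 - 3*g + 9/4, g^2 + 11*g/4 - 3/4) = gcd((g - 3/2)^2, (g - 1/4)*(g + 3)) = 1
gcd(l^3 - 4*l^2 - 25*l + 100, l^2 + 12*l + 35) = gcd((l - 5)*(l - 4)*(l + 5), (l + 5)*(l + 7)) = l + 5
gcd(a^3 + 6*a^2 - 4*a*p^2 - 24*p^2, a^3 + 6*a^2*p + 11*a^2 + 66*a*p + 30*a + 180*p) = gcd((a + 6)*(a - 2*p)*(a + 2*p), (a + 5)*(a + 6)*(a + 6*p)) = a + 6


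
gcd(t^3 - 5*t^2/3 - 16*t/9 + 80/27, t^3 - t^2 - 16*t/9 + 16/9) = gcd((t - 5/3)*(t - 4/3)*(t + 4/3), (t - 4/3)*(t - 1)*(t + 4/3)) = t^2 - 16/9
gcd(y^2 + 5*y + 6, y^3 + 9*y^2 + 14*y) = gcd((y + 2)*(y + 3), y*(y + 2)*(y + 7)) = y + 2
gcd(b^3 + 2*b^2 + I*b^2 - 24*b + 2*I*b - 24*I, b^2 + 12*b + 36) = b + 6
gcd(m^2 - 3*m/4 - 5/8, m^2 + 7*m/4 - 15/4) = m - 5/4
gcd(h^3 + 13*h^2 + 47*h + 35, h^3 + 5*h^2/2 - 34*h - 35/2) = h + 7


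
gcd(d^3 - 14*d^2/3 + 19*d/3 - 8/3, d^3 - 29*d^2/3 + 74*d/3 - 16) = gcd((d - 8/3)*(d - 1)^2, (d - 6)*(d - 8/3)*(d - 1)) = d^2 - 11*d/3 + 8/3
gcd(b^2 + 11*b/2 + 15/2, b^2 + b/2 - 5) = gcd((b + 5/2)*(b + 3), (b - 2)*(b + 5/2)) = b + 5/2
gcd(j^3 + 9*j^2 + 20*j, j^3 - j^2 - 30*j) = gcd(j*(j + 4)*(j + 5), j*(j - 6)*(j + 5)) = j^2 + 5*j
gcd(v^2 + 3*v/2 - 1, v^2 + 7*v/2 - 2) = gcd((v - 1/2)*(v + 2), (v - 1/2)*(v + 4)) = v - 1/2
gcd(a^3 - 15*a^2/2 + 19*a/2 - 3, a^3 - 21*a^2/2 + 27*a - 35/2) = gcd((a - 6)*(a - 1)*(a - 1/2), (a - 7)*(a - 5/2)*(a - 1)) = a - 1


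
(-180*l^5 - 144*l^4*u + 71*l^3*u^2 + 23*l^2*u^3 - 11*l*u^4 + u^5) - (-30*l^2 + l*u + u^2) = -180*l^5 - 144*l^4*u + 71*l^3*u^2 + 23*l^2*u^3 + 30*l^2 - 11*l*u^4 - l*u + u^5 - u^2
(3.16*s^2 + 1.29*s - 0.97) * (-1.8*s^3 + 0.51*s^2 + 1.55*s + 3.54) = -5.688*s^5 - 0.7104*s^4 + 7.3019*s^3 + 12.6912*s^2 + 3.0631*s - 3.4338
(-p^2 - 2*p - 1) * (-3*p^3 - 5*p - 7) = 3*p^5 + 6*p^4 + 8*p^3 + 17*p^2 + 19*p + 7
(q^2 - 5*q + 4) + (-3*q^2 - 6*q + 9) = -2*q^2 - 11*q + 13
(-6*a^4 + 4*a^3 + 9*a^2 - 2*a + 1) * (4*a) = -24*a^5 + 16*a^4 + 36*a^3 - 8*a^2 + 4*a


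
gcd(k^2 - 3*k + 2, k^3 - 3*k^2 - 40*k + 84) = k - 2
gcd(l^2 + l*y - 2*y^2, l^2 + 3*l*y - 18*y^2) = 1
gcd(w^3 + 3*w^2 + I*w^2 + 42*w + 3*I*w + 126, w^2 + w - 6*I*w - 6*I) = w - 6*I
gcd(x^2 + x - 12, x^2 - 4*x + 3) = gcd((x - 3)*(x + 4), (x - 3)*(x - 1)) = x - 3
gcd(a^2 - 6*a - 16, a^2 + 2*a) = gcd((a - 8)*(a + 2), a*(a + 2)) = a + 2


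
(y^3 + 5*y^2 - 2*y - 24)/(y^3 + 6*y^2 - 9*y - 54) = (y^2 + 2*y - 8)/(y^2 + 3*y - 18)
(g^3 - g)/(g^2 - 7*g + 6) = g*(g + 1)/(g - 6)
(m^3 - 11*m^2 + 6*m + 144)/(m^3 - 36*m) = (m^2 - 5*m - 24)/(m*(m + 6))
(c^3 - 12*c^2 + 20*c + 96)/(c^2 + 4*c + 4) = (c^2 - 14*c + 48)/(c + 2)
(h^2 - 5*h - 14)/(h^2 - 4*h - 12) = (h - 7)/(h - 6)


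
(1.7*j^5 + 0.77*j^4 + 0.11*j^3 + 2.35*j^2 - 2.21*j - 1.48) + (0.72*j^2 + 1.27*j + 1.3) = 1.7*j^5 + 0.77*j^4 + 0.11*j^3 + 3.07*j^2 - 0.94*j - 0.18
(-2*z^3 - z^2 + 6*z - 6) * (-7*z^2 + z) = 14*z^5 + 5*z^4 - 43*z^3 + 48*z^2 - 6*z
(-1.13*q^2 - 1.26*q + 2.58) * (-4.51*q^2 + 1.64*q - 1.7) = 5.0963*q^4 + 3.8294*q^3 - 11.7812*q^2 + 6.3732*q - 4.386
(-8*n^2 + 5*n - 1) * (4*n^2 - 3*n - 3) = -32*n^4 + 44*n^3 + 5*n^2 - 12*n + 3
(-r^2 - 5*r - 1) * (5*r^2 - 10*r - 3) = -5*r^4 - 15*r^3 + 48*r^2 + 25*r + 3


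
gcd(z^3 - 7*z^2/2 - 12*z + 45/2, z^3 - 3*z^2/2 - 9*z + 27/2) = z^2 + 3*z/2 - 9/2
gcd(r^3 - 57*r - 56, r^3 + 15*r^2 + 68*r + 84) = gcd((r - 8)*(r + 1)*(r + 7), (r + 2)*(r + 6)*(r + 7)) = r + 7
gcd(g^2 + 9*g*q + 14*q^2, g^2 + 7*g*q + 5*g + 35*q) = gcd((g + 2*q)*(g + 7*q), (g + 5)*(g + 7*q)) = g + 7*q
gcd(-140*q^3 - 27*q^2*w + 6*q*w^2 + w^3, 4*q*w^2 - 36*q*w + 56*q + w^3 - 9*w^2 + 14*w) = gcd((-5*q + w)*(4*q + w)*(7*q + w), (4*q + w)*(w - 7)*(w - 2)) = 4*q + w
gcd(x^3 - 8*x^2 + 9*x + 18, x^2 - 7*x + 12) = x - 3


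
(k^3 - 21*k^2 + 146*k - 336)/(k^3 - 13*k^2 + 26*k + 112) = (k - 6)/(k + 2)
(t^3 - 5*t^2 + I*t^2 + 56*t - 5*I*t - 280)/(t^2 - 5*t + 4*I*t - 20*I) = (t^2 + I*t + 56)/(t + 4*I)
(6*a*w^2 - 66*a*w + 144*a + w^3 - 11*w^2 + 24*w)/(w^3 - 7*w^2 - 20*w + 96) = (6*a + w)/(w + 4)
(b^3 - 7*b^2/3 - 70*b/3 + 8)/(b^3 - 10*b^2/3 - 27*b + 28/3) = (b - 6)/(b - 7)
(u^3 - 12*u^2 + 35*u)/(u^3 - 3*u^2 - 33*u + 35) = u*(u - 5)/(u^2 + 4*u - 5)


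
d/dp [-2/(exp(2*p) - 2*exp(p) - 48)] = 4*(exp(p) - 1)*exp(p)/(-exp(2*p) + 2*exp(p) + 48)^2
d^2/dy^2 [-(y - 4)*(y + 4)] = -2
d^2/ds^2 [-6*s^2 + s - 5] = -12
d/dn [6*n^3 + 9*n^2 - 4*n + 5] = 18*n^2 + 18*n - 4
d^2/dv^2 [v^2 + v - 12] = 2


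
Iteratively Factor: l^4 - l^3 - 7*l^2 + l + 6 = (l + 2)*(l^3 - 3*l^2 - l + 3) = (l + 1)*(l + 2)*(l^2 - 4*l + 3) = (l - 1)*(l + 1)*(l + 2)*(l - 3)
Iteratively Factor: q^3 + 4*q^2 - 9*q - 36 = (q + 3)*(q^2 + q - 12) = (q - 3)*(q + 3)*(q + 4)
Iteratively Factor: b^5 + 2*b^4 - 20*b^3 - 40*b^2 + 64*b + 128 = (b + 2)*(b^4 - 20*b^2 + 64) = (b + 2)^2*(b^3 - 2*b^2 - 16*b + 32) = (b - 4)*(b + 2)^2*(b^2 + 2*b - 8) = (b - 4)*(b + 2)^2*(b + 4)*(b - 2)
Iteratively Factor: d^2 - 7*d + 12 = (d - 4)*(d - 3)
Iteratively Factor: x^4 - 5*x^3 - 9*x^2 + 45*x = (x - 5)*(x^3 - 9*x) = x*(x - 5)*(x^2 - 9) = x*(x - 5)*(x - 3)*(x + 3)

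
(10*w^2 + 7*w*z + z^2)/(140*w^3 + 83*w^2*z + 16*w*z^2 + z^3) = (2*w + z)/(28*w^2 + 11*w*z + z^2)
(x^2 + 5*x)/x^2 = (x + 5)/x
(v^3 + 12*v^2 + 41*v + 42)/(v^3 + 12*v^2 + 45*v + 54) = (v^2 + 9*v + 14)/(v^2 + 9*v + 18)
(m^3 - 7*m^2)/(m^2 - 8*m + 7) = m^2/(m - 1)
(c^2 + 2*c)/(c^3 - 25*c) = (c + 2)/(c^2 - 25)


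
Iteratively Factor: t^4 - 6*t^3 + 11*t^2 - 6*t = (t)*(t^3 - 6*t^2 + 11*t - 6) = t*(t - 1)*(t^2 - 5*t + 6) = t*(t - 2)*(t - 1)*(t - 3)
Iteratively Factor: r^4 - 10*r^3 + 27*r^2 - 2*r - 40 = (r + 1)*(r^3 - 11*r^2 + 38*r - 40) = (r - 4)*(r + 1)*(r^2 - 7*r + 10) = (r - 4)*(r - 2)*(r + 1)*(r - 5)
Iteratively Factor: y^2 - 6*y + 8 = (y - 2)*(y - 4)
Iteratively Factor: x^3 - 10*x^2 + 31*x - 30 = (x - 2)*(x^2 - 8*x + 15) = (x - 5)*(x - 2)*(x - 3)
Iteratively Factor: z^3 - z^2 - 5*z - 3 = (z + 1)*(z^2 - 2*z - 3) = (z + 1)^2*(z - 3)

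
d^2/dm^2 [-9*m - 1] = 0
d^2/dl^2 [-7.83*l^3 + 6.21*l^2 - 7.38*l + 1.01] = 12.42 - 46.98*l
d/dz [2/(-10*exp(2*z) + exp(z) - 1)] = (40*exp(z) - 2)*exp(z)/(10*exp(2*z) - exp(z) + 1)^2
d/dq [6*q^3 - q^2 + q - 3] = 18*q^2 - 2*q + 1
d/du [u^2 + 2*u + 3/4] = 2*u + 2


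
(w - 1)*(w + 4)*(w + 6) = w^3 + 9*w^2 + 14*w - 24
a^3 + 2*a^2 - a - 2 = (a - 1)*(a + 1)*(a + 2)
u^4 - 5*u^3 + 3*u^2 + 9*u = u*(u - 3)^2*(u + 1)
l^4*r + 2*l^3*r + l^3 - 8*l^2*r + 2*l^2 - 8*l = l*(l - 2)*(l + 4)*(l*r + 1)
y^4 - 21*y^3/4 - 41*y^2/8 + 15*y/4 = y*(y - 6)*(y - 1/2)*(y + 5/4)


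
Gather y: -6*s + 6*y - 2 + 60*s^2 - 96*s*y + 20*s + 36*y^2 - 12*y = 60*s^2 + 14*s + 36*y^2 + y*(-96*s - 6) - 2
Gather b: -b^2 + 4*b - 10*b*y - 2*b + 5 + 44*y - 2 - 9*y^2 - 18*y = -b^2 + b*(2 - 10*y) - 9*y^2 + 26*y + 3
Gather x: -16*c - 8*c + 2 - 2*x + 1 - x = -24*c - 3*x + 3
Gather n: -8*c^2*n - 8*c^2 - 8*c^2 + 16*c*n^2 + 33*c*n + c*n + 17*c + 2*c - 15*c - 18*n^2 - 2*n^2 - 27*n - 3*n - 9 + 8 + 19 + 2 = -16*c^2 + 4*c + n^2*(16*c - 20) + n*(-8*c^2 + 34*c - 30) + 20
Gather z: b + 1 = b + 1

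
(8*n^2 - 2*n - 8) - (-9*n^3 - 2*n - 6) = 9*n^3 + 8*n^2 - 2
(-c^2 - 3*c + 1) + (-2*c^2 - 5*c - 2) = -3*c^2 - 8*c - 1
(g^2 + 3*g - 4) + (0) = g^2 + 3*g - 4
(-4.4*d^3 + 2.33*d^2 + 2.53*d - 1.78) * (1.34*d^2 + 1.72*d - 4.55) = -5.896*d^5 - 4.4458*d^4 + 27.4178*d^3 - 8.6351*d^2 - 14.5731*d + 8.099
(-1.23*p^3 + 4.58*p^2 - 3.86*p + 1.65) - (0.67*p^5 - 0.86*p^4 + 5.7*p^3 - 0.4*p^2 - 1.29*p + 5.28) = -0.67*p^5 + 0.86*p^4 - 6.93*p^3 + 4.98*p^2 - 2.57*p - 3.63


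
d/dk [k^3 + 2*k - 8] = 3*k^2 + 2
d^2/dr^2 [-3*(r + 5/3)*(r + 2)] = -6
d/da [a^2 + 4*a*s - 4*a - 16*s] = 2*a + 4*s - 4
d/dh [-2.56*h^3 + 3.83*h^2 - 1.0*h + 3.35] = -7.68*h^2 + 7.66*h - 1.0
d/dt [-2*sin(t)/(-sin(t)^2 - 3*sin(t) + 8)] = 2*(cos(t)^2 - 9)*cos(t)/(sin(t)^2 + 3*sin(t) - 8)^2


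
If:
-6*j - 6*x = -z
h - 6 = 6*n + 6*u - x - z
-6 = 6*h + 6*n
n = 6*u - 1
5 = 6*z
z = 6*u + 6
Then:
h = 31/6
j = 1523/36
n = -37/6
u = -31/36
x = -253/6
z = 5/6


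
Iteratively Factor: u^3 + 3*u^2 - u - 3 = (u + 1)*(u^2 + 2*u - 3) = (u + 1)*(u + 3)*(u - 1)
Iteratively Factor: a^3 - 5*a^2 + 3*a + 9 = (a - 3)*(a^2 - 2*a - 3) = (a - 3)*(a + 1)*(a - 3)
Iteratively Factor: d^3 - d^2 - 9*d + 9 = (d - 1)*(d^2 - 9) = (d - 1)*(d + 3)*(d - 3)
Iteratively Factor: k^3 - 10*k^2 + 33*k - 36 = (k - 4)*(k^2 - 6*k + 9) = (k - 4)*(k - 3)*(k - 3)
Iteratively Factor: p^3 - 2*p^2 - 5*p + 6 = (p - 1)*(p^2 - p - 6) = (p - 1)*(p + 2)*(p - 3)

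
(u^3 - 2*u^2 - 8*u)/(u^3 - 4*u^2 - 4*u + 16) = u/(u - 2)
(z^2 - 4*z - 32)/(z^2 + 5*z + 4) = (z - 8)/(z + 1)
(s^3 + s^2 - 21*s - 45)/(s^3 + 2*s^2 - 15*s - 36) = (s - 5)/(s - 4)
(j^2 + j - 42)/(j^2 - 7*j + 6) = (j + 7)/(j - 1)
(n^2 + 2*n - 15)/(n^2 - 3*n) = (n + 5)/n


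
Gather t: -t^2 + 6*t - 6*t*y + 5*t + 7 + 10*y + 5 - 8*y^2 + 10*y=-t^2 + t*(11 - 6*y) - 8*y^2 + 20*y + 12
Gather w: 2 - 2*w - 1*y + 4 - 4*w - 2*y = -6*w - 3*y + 6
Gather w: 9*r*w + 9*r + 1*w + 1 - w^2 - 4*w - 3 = 9*r - w^2 + w*(9*r - 3) - 2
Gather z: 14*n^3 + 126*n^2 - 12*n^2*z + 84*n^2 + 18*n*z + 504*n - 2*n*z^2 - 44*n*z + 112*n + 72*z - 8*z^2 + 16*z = 14*n^3 + 210*n^2 + 616*n + z^2*(-2*n - 8) + z*(-12*n^2 - 26*n + 88)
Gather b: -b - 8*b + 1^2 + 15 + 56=72 - 9*b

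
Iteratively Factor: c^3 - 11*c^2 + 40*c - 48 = (c - 4)*(c^2 - 7*c + 12) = (c - 4)*(c - 3)*(c - 4)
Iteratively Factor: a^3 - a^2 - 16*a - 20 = (a + 2)*(a^2 - 3*a - 10) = (a - 5)*(a + 2)*(a + 2)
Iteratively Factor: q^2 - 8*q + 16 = (q - 4)*(q - 4)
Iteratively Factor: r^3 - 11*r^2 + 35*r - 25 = (r - 5)*(r^2 - 6*r + 5) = (r - 5)*(r - 1)*(r - 5)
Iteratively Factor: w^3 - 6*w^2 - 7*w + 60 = (w + 3)*(w^2 - 9*w + 20) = (w - 4)*(w + 3)*(w - 5)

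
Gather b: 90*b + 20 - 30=90*b - 10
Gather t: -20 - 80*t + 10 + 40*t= -40*t - 10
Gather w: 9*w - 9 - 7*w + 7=2*w - 2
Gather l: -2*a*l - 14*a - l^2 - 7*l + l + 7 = -14*a - l^2 + l*(-2*a - 6) + 7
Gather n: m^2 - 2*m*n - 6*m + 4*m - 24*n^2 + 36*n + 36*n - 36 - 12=m^2 - 2*m - 24*n^2 + n*(72 - 2*m) - 48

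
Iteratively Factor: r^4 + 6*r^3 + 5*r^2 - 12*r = (r + 4)*(r^3 + 2*r^2 - 3*r) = r*(r + 4)*(r^2 + 2*r - 3) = r*(r + 3)*(r + 4)*(r - 1)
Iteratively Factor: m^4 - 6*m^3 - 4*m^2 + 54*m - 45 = (m + 3)*(m^3 - 9*m^2 + 23*m - 15) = (m - 3)*(m + 3)*(m^2 - 6*m + 5) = (m - 3)*(m - 1)*(m + 3)*(m - 5)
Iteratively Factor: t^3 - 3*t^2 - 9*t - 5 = (t + 1)*(t^2 - 4*t - 5) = (t - 5)*(t + 1)*(t + 1)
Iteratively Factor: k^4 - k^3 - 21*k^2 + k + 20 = (k - 1)*(k^3 - 21*k - 20) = (k - 1)*(k + 1)*(k^2 - k - 20) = (k - 5)*(k - 1)*(k + 1)*(k + 4)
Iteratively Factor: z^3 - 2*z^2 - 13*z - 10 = (z + 2)*(z^2 - 4*z - 5) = (z + 1)*(z + 2)*(z - 5)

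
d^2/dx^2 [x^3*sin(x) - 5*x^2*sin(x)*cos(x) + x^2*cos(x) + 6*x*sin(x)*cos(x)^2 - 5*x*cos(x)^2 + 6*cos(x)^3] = -x^3*sin(x) + 10*x^2*sin(2*x) + 5*x^2*cos(x) + x*sin(x)/2 - 27*x*sin(3*x)/2 - 10*x*cos(2*x) + 5*sin(2*x) + cos(x)/2 - 9*cos(3*x)/2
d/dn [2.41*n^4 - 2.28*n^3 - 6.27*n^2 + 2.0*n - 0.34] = 9.64*n^3 - 6.84*n^2 - 12.54*n + 2.0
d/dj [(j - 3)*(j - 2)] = 2*j - 5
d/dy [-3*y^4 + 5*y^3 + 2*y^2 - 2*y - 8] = -12*y^3 + 15*y^2 + 4*y - 2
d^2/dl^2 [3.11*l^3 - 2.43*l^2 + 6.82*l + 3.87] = 18.66*l - 4.86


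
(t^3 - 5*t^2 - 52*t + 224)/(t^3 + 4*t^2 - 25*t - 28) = (t - 8)/(t + 1)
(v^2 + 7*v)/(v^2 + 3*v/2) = 2*(v + 7)/(2*v + 3)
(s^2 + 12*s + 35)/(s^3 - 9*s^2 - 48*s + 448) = (s + 5)/(s^2 - 16*s + 64)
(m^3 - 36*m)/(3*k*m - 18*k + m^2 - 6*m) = m*(m + 6)/(3*k + m)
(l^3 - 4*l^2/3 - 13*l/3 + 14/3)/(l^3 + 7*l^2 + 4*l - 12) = (l - 7/3)/(l + 6)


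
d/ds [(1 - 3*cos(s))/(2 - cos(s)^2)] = (3*cos(s)^2 - 2*cos(s) + 6)*sin(s)/(sin(s)^2 + 1)^2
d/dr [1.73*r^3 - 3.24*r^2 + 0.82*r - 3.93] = 5.19*r^2 - 6.48*r + 0.82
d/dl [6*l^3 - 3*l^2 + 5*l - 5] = 18*l^2 - 6*l + 5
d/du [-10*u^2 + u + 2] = 1 - 20*u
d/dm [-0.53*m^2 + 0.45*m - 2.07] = 0.45 - 1.06*m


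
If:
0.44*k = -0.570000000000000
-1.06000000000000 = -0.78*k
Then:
No Solution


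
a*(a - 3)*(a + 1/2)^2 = a^4 - 2*a^3 - 11*a^2/4 - 3*a/4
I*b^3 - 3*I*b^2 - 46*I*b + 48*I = (b - 8)*(b + 6)*(I*b - I)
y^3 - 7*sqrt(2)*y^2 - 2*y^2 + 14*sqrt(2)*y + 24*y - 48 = (y - 2)*(y - 4*sqrt(2))*(y - 3*sqrt(2))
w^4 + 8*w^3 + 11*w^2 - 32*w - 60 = (w - 2)*(w + 2)*(w + 3)*(w + 5)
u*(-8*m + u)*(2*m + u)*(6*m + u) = -96*m^3*u - 52*m^2*u^2 + u^4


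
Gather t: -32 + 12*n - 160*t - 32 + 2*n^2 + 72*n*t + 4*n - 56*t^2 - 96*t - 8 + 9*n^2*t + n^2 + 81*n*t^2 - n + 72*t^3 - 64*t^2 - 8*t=3*n^2 + 15*n + 72*t^3 + t^2*(81*n - 120) + t*(9*n^2 + 72*n - 264) - 72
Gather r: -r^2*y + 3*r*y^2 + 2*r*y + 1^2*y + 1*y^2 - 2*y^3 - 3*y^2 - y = -r^2*y + r*(3*y^2 + 2*y) - 2*y^3 - 2*y^2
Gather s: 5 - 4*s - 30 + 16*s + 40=12*s + 15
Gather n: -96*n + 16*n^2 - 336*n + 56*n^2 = 72*n^2 - 432*n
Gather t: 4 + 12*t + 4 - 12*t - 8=0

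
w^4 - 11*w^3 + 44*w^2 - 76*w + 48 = (w - 4)*(w - 3)*(w - 2)^2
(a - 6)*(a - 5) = a^2 - 11*a + 30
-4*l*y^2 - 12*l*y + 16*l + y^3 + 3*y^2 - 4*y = (-4*l + y)*(y - 1)*(y + 4)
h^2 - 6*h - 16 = (h - 8)*(h + 2)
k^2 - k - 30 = (k - 6)*(k + 5)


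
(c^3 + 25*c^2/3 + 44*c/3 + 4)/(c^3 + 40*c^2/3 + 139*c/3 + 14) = (c + 2)/(c + 7)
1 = 1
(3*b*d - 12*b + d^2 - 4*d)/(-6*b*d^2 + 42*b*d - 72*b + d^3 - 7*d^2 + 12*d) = (-3*b - d)/(6*b*d - 18*b - d^2 + 3*d)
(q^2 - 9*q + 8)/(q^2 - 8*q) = (q - 1)/q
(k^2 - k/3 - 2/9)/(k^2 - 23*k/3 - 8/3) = (k - 2/3)/(k - 8)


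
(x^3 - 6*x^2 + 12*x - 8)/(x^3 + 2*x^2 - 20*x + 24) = (x - 2)/(x + 6)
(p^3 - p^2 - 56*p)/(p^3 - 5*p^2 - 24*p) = (p + 7)/(p + 3)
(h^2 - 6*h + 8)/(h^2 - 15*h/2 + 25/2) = 2*(h^2 - 6*h + 8)/(2*h^2 - 15*h + 25)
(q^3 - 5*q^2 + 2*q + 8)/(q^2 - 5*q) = (q^3 - 5*q^2 + 2*q + 8)/(q*(q - 5))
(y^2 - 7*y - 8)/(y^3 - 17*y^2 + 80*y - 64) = (y + 1)/(y^2 - 9*y + 8)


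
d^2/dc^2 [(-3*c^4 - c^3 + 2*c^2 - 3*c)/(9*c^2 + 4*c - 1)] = 2*(-243*c^6 - 324*c^5 - 63*c^4 - 244*c^3 + 48*c^2 - 84*c - 10)/(729*c^6 + 972*c^5 + 189*c^4 - 152*c^3 - 21*c^2 + 12*c - 1)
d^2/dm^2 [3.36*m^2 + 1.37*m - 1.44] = 6.72000000000000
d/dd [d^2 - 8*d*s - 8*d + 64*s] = 2*d - 8*s - 8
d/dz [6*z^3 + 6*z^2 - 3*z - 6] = 18*z^2 + 12*z - 3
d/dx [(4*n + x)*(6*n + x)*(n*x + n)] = n*(24*n^2 + 20*n*x + 10*n + 3*x^2 + 2*x)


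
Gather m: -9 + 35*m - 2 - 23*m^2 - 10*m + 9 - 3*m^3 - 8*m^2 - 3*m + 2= -3*m^3 - 31*m^2 + 22*m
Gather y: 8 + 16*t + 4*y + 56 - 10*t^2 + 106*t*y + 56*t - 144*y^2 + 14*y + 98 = -10*t^2 + 72*t - 144*y^2 + y*(106*t + 18) + 162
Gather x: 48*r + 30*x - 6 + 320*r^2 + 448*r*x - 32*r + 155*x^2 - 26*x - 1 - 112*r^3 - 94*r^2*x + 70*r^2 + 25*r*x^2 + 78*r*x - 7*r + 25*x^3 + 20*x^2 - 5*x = -112*r^3 + 390*r^2 + 9*r + 25*x^3 + x^2*(25*r + 175) + x*(-94*r^2 + 526*r - 1) - 7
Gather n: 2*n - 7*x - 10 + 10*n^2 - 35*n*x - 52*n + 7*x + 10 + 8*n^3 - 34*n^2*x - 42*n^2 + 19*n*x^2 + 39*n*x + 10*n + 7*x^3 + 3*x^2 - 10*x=8*n^3 + n^2*(-34*x - 32) + n*(19*x^2 + 4*x - 40) + 7*x^3 + 3*x^2 - 10*x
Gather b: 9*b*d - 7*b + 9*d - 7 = b*(9*d - 7) + 9*d - 7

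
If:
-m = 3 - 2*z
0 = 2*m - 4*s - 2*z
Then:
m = 2*z - 3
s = z/2 - 3/2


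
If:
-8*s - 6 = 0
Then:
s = -3/4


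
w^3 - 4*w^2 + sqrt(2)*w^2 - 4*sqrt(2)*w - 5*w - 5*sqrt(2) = (w - 5)*(w + 1)*(w + sqrt(2))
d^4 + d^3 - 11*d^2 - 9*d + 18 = (d - 3)*(d - 1)*(d + 2)*(d + 3)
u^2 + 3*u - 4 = (u - 1)*(u + 4)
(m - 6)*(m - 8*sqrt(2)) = m^2 - 8*sqrt(2)*m - 6*m + 48*sqrt(2)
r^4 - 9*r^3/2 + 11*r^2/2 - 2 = (r - 2)^2*(r - 1)*(r + 1/2)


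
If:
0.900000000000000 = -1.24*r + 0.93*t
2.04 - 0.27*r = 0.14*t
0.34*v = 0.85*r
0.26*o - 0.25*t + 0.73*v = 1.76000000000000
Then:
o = -16.23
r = 4.17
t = 6.53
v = 10.43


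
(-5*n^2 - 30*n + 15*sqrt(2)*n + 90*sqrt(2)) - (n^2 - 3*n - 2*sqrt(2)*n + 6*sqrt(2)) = -6*n^2 - 27*n + 17*sqrt(2)*n + 84*sqrt(2)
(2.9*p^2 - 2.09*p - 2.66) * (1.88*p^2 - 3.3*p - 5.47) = 5.452*p^4 - 13.4992*p^3 - 13.9668*p^2 + 20.2103*p + 14.5502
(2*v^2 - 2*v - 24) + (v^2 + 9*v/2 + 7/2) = 3*v^2 + 5*v/2 - 41/2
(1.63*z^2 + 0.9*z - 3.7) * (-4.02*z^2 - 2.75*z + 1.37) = -6.5526*z^4 - 8.1005*z^3 + 14.6321*z^2 + 11.408*z - 5.069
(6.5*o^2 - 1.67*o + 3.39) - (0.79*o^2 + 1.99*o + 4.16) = 5.71*o^2 - 3.66*o - 0.77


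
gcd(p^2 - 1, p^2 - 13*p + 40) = 1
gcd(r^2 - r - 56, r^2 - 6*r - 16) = r - 8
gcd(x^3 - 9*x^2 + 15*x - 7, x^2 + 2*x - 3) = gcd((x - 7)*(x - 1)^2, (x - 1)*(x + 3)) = x - 1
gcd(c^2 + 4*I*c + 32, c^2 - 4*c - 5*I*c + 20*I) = 1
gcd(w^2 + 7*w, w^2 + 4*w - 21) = w + 7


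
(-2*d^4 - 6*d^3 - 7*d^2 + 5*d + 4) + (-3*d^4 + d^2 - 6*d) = -5*d^4 - 6*d^3 - 6*d^2 - d + 4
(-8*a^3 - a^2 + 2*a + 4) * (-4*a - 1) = 32*a^4 + 12*a^3 - 7*a^2 - 18*a - 4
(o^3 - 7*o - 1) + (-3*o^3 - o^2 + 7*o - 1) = -2*o^3 - o^2 - 2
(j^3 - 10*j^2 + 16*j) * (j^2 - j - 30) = j^5 - 11*j^4 - 4*j^3 + 284*j^2 - 480*j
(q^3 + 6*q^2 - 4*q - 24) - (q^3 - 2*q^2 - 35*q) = 8*q^2 + 31*q - 24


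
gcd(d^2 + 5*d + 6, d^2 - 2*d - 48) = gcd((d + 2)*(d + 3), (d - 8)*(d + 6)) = 1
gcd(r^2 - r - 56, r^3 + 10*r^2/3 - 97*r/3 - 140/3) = r + 7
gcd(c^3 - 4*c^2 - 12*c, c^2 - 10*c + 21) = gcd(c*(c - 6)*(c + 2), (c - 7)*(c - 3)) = 1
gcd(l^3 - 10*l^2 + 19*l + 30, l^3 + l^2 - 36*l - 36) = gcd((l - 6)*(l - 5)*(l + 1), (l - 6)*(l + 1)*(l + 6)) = l^2 - 5*l - 6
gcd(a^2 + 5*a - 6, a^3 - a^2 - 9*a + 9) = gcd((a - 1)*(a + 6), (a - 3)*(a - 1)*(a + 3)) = a - 1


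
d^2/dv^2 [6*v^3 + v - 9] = 36*v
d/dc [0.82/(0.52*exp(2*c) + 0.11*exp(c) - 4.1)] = (-0.8528*exp(c) - 0.0902)*exp(c)/(0.52*exp(2*c) + 0.11*exp(c) - 4.1)^2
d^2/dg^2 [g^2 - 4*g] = 2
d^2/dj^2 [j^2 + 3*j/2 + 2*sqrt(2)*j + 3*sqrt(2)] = 2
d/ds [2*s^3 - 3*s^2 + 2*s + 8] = 6*s^2 - 6*s + 2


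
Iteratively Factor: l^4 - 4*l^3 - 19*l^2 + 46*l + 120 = (l - 5)*(l^3 + l^2 - 14*l - 24) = (l - 5)*(l - 4)*(l^2 + 5*l + 6) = (l - 5)*(l - 4)*(l + 2)*(l + 3)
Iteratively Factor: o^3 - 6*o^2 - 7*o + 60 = (o - 5)*(o^2 - o - 12) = (o - 5)*(o - 4)*(o + 3)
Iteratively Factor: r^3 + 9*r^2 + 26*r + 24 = (r + 2)*(r^2 + 7*r + 12) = (r + 2)*(r + 3)*(r + 4)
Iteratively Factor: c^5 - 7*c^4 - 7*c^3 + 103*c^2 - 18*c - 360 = (c - 3)*(c^4 - 4*c^3 - 19*c^2 + 46*c + 120) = (c - 5)*(c - 3)*(c^3 + c^2 - 14*c - 24) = (c - 5)*(c - 3)*(c + 2)*(c^2 - c - 12) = (c - 5)*(c - 4)*(c - 3)*(c + 2)*(c + 3)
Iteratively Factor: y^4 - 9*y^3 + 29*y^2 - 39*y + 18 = (y - 3)*(y^3 - 6*y^2 + 11*y - 6) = (y - 3)^2*(y^2 - 3*y + 2) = (y - 3)^2*(y - 2)*(y - 1)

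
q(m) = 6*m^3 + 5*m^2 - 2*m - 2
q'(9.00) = 1546.00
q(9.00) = 4759.00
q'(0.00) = -2.00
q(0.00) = -2.00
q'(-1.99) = 49.38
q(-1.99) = -25.50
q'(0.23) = 1.25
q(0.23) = -2.12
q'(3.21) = 215.57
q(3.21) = 241.56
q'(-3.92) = 235.40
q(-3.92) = -278.75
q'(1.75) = 70.62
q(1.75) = 41.97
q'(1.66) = 64.20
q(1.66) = 35.90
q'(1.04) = 27.87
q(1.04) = 8.08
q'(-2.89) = 119.44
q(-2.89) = -99.28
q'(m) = 18*m^2 + 10*m - 2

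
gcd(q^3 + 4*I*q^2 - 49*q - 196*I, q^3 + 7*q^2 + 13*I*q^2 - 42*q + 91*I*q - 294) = q + 7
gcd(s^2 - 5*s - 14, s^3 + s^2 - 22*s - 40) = s + 2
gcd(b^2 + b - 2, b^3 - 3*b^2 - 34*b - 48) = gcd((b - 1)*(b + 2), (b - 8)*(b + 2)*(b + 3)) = b + 2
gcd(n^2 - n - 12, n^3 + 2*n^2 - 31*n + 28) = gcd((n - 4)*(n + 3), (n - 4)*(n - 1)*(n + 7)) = n - 4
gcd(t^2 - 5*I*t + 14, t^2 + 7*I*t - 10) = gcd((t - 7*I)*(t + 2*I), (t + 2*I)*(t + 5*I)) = t + 2*I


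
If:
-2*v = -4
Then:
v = 2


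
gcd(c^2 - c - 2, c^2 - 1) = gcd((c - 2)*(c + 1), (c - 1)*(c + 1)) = c + 1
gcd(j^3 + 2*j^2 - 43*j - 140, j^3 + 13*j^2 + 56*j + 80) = j^2 + 9*j + 20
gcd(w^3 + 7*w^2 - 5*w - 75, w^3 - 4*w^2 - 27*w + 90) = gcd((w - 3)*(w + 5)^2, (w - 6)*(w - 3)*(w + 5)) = w^2 + 2*w - 15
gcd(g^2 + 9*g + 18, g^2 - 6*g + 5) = 1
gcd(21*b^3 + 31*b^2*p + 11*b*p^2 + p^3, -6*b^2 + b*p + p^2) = 3*b + p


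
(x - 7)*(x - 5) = x^2 - 12*x + 35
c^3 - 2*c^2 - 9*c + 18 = (c - 3)*(c - 2)*(c + 3)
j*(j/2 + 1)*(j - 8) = j^3/2 - 3*j^2 - 8*j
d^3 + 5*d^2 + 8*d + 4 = (d + 1)*(d + 2)^2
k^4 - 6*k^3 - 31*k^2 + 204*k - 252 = (k - 7)*(k - 3)*(k - 2)*(k + 6)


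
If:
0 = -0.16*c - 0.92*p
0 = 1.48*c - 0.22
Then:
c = 0.15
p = -0.03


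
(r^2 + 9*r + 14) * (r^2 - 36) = r^4 + 9*r^3 - 22*r^2 - 324*r - 504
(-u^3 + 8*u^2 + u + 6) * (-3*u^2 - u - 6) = 3*u^5 - 23*u^4 - 5*u^3 - 67*u^2 - 12*u - 36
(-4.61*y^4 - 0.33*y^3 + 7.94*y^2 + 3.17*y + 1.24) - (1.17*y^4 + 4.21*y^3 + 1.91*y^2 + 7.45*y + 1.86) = -5.78*y^4 - 4.54*y^3 + 6.03*y^2 - 4.28*y - 0.62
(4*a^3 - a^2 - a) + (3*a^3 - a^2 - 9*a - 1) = 7*a^3 - 2*a^2 - 10*a - 1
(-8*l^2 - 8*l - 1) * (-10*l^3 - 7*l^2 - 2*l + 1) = 80*l^5 + 136*l^4 + 82*l^3 + 15*l^2 - 6*l - 1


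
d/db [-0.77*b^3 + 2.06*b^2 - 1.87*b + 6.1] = -2.31*b^2 + 4.12*b - 1.87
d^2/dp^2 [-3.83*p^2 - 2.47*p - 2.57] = -7.66000000000000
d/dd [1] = 0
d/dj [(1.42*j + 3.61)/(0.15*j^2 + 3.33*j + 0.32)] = (0.213*j^2 + 4.7286*j - (0.3*j + 3.33)*(1.42*j + 3.61) + 0.4544)/(0.15*j^2 + 3.33*j + 0.32)^2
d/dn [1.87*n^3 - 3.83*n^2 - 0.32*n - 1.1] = 5.61*n^2 - 7.66*n - 0.32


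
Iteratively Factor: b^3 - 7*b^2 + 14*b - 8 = (b - 1)*(b^2 - 6*b + 8) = (b - 2)*(b - 1)*(b - 4)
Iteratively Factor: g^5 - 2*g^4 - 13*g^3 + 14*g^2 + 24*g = (g + 3)*(g^4 - 5*g^3 + 2*g^2 + 8*g) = (g + 1)*(g + 3)*(g^3 - 6*g^2 + 8*g) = g*(g + 1)*(g + 3)*(g^2 - 6*g + 8) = g*(g - 4)*(g + 1)*(g + 3)*(g - 2)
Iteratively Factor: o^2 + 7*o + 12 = (o + 4)*(o + 3)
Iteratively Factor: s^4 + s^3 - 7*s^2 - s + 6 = (s - 1)*(s^3 + 2*s^2 - 5*s - 6) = (s - 2)*(s - 1)*(s^2 + 4*s + 3) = (s - 2)*(s - 1)*(s + 1)*(s + 3)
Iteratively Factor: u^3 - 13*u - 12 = (u + 1)*(u^2 - u - 12) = (u + 1)*(u + 3)*(u - 4)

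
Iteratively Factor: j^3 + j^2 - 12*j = (j + 4)*(j^2 - 3*j) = j*(j + 4)*(j - 3)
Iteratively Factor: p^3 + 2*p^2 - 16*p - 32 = (p + 2)*(p^2 - 16) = (p - 4)*(p + 2)*(p + 4)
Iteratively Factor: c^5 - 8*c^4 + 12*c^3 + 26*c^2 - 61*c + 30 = (c - 1)*(c^4 - 7*c^3 + 5*c^2 + 31*c - 30) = (c - 5)*(c - 1)*(c^3 - 2*c^2 - 5*c + 6) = (c - 5)*(c - 1)^2*(c^2 - c - 6) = (c - 5)*(c - 3)*(c - 1)^2*(c + 2)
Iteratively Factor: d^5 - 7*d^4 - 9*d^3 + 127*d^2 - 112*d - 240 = (d - 4)*(d^4 - 3*d^3 - 21*d^2 + 43*d + 60) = (d - 4)*(d + 1)*(d^3 - 4*d^2 - 17*d + 60) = (d - 4)*(d - 3)*(d + 1)*(d^2 - d - 20) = (d - 5)*(d - 4)*(d - 3)*(d + 1)*(d + 4)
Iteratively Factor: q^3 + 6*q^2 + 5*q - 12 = (q + 3)*(q^2 + 3*q - 4) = (q - 1)*(q + 3)*(q + 4)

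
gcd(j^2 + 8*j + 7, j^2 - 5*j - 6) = j + 1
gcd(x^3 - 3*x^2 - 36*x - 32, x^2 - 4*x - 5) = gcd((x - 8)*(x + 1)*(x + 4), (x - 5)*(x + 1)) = x + 1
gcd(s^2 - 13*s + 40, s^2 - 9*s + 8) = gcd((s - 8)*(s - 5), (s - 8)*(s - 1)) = s - 8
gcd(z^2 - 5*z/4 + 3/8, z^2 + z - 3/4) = z - 1/2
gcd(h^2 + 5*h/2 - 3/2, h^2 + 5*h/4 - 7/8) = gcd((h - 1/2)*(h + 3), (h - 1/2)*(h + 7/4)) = h - 1/2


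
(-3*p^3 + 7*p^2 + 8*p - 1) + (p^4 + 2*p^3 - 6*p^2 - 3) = p^4 - p^3 + p^2 + 8*p - 4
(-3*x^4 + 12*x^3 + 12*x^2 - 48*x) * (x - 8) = -3*x^5 + 36*x^4 - 84*x^3 - 144*x^2 + 384*x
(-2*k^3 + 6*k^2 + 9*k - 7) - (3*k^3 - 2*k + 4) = -5*k^3 + 6*k^2 + 11*k - 11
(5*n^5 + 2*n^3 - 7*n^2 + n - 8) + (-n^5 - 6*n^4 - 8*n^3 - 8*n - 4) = 4*n^5 - 6*n^4 - 6*n^3 - 7*n^2 - 7*n - 12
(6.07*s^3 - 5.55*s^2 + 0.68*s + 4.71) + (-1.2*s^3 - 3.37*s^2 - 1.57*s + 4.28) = 4.87*s^3 - 8.92*s^2 - 0.89*s + 8.99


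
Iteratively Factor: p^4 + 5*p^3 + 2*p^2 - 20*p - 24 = (p + 2)*(p^3 + 3*p^2 - 4*p - 12) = (p + 2)^2*(p^2 + p - 6) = (p + 2)^2*(p + 3)*(p - 2)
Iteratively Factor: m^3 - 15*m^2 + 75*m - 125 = (m - 5)*(m^2 - 10*m + 25) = (m - 5)^2*(m - 5)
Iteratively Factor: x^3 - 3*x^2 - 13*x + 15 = (x - 5)*(x^2 + 2*x - 3) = (x - 5)*(x + 3)*(x - 1)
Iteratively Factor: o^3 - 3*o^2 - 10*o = (o)*(o^2 - 3*o - 10) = o*(o + 2)*(o - 5)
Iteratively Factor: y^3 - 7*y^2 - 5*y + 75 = (y + 3)*(y^2 - 10*y + 25) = (y - 5)*(y + 3)*(y - 5)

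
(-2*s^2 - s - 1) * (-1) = 2*s^2 + s + 1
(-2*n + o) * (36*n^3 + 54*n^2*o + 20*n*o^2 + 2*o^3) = -72*n^4 - 72*n^3*o + 14*n^2*o^2 + 16*n*o^3 + 2*o^4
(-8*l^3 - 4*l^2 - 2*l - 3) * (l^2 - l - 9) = -8*l^5 + 4*l^4 + 74*l^3 + 35*l^2 + 21*l + 27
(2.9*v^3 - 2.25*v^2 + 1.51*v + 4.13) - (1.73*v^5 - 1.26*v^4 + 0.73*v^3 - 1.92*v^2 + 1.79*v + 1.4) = -1.73*v^5 + 1.26*v^4 + 2.17*v^3 - 0.33*v^2 - 0.28*v + 2.73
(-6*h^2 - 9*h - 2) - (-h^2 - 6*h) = -5*h^2 - 3*h - 2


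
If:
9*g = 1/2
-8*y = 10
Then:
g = 1/18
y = -5/4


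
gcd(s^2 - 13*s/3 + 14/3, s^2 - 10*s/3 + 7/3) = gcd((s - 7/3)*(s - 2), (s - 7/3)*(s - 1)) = s - 7/3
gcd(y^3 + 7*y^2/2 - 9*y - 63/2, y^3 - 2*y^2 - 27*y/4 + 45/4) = y - 3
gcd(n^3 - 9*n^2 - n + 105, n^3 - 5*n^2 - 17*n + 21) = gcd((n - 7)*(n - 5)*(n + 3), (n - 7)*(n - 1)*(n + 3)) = n^2 - 4*n - 21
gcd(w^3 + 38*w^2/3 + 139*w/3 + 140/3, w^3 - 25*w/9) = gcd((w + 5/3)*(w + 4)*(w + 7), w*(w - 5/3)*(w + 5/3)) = w + 5/3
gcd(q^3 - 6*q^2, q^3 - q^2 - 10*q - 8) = 1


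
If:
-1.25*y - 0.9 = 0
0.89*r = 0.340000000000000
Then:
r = 0.38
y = -0.72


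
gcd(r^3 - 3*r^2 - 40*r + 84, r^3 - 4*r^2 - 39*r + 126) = r^2 - r - 42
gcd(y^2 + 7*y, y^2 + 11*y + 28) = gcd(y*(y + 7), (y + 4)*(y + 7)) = y + 7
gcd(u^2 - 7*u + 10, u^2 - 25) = u - 5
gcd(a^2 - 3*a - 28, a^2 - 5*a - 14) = a - 7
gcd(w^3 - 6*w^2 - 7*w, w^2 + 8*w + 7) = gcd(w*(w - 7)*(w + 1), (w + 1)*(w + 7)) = w + 1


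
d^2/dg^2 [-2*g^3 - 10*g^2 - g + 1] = -12*g - 20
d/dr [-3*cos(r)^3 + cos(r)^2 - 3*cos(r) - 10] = (9*cos(r)^2 - 2*cos(r) + 3)*sin(r)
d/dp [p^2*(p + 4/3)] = p*(9*p + 8)/3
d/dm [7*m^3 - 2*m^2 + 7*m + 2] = 21*m^2 - 4*m + 7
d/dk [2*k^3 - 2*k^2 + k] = 6*k^2 - 4*k + 1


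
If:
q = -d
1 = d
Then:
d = 1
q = -1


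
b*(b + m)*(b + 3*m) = b^3 + 4*b^2*m + 3*b*m^2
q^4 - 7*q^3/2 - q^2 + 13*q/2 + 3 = (q - 3)*(q - 2)*(q + 1/2)*(q + 1)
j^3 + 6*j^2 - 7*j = j*(j - 1)*(j + 7)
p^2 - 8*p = p*(p - 8)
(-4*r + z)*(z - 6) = -4*r*z + 24*r + z^2 - 6*z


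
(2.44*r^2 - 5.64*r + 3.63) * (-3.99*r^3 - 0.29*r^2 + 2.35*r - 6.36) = -9.7356*r^5 + 21.796*r^4 - 7.1141*r^3 - 29.8251*r^2 + 44.4009*r - 23.0868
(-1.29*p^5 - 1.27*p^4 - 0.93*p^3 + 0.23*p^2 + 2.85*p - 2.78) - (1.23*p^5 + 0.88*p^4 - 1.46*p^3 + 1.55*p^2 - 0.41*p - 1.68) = -2.52*p^5 - 2.15*p^4 + 0.53*p^3 - 1.32*p^2 + 3.26*p - 1.1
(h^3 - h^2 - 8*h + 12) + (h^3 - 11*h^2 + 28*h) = 2*h^3 - 12*h^2 + 20*h + 12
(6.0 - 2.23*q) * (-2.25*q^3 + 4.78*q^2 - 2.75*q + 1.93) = 5.0175*q^4 - 24.1594*q^3 + 34.8125*q^2 - 20.8039*q + 11.58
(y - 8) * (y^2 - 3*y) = y^3 - 11*y^2 + 24*y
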